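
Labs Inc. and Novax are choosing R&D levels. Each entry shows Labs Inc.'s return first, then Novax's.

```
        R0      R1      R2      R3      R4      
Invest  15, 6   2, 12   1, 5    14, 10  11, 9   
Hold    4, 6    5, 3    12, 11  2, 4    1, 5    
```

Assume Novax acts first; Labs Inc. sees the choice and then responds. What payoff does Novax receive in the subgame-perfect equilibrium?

11

Backward induction with Novax moving first.
- R0 → Labs Inc. plays Invest (best of 15, 4); Novax gets 6.
- R1 → Labs Inc. plays Hold (best of 2, 5); Novax gets 3.
- R2 → Labs Inc. plays Hold (best of 1, 12); Novax gets 11.
- R3 → Labs Inc. plays Invest (best of 14, 2); Novax gets 10.
- R4 → Labs Inc. plays Invest (best of 11, 1); Novax gets 9.
Among 6, 3, 11, 10, 9, the best is 11 at R2. Subgame-perfect outcome: (Hold, R2) with payoffs (12, 11).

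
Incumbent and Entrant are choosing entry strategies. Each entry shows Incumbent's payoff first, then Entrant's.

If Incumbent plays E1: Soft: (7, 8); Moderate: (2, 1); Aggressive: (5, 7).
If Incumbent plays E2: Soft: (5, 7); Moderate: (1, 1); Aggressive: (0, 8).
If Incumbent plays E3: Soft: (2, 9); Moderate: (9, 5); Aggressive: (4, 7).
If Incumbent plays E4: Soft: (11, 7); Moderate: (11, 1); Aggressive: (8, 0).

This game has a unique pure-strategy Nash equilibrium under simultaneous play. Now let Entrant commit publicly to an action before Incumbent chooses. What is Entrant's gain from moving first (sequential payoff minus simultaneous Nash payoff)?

Incumbent best-responds to each possible Entrant move:
- Soft: Incumbent compares 7, 5, 2, 11 and picks E4; Entrant would get 7.
- Moderate: Incumbent compares 2, 1, 9, 11 and picks E4; Entrant would get 1.
- Aggressive: Incumbent compares 5, 0, 4, 8 and picks E4; Entrant would get 0.
Among 7, 1, 0, the best is 7 at Soft. Subgame-perfect outcome: (E4, Soft) with payoffs (11, 7).
For the simultaneous game, intersect best replies.
Incumbent's best replies: Soft→E4; Moderate→E4; Aggressive→E4.
Entrant's best replies: E1→Soft; E2→Aggressive; E3→Soft; E4→Soft.
The unique mutual best reply is (E4, Soft), giving (11, 7).
Entrant's commitment gain: 7 − 7 = 0.

0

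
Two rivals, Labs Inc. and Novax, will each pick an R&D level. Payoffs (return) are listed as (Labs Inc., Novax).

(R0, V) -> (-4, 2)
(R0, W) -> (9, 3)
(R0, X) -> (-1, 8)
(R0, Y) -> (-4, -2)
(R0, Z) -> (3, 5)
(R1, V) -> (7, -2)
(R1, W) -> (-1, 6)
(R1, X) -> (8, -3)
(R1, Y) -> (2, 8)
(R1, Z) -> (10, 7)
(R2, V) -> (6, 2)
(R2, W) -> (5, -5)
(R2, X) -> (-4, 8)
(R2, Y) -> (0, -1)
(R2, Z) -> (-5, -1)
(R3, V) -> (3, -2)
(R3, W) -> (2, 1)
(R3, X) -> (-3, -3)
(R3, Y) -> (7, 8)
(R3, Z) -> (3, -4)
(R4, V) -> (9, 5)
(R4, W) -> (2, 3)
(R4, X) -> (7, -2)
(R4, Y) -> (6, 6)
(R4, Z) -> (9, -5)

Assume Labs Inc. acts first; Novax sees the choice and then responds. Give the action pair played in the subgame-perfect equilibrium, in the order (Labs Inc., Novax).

Solve by backward induction (Labs Inc. leads).
- R0 → Novax plays X (best of 2, 3, 8, -2, 5); Labs Inc. gets -1.
- R1 → Novax plays Y (best of -2, 6, -3, 8, 7); Labs Inc. gets 2.
- R2 → Novax plays X (best of 2, -5, 8, -1, -1); Labs Inc. gets -4.
- R3 → Novax plays Y (best of -2, 1, -3, 8, -4); Labs Inc. gets 7.
- R4 → Novax plays Y (best of 5, 3, -2, 6, -5); Labs Inc. gets 6.
Labs Inc.'s induced payoffs are -1, 2, -4, 7, 6, so Labs Inc. commits to R3. Subgame-perfect outcome: (R3, Y) with payoffs (7, 8).

(R3, Y)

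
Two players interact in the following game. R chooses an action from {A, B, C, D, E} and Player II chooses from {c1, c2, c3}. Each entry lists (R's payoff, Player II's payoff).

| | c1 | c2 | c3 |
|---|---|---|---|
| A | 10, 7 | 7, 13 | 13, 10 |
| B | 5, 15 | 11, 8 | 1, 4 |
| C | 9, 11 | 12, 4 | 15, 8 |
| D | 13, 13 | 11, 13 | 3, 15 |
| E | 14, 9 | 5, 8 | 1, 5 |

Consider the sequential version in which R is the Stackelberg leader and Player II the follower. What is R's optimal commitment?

E

Backward induction with R moving first.
- A → Player II plays c2 (best of 7, 13, 10); R gets 7.
- B → Player II plays c1 (best of 15, 8, 4); R gets 5.
- C → Player II plays c1 (best of 11, 4, 8); R gets 9.
- D → Player II plays c3 (best of 13, 13, 15); R gets 3.
- E → Player II plays c1 (best of 9, 8, 5); R gets 14.
Among 7, 5, 9, 3, 14, the best is 14 at E. Subgame-perfect outcome: (E, c1) with payoffs (14, 9).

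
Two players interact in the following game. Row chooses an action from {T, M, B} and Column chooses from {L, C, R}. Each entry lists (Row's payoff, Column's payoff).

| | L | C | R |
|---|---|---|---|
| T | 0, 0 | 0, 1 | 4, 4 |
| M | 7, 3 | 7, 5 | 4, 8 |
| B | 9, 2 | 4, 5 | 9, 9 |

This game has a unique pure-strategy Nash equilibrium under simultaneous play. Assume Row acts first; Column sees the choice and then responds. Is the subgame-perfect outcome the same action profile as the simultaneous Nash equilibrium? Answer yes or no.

Solve by backward induction (Row leads).
- T: Column compares 0, 1, 4 and picks R; Row would get 4.
- M: Column compares 3, 5, 8 and picks R; Row would get 4.
- B: Column compares 2, 5, 9 and picks R; Row would get 9.
Among 4, 4, 9, the best is 9 at B. Subgame-perfect outcome: (B, R) with payoffs (9, 9).
Now find the simultaneous Nash equilibrium.
Row's best replies: L→B; C→M; R→B.
Column's best replies: T→R; M→R; B→R.
The unique mutual best reply is (B, R), giving (9, 9).
Sequential outcome (B, R) coincides with the Nash profile (B, R).

yes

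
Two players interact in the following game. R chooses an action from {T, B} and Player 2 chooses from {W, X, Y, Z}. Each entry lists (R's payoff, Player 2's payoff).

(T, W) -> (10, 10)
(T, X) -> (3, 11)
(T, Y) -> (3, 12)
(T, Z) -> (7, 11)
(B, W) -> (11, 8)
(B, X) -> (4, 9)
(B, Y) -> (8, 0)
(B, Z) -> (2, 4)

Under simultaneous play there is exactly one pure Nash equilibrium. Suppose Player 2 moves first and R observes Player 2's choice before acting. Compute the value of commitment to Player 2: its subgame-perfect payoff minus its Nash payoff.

2

Work backward from R's decision.
- W: R compares 10, 11 and picks B; Player 2 would get 8.
- X: R compares 3, 4 and picks B; Player 2 would get 9.
- Y: R compares 3, 8 and picks B; Player 2 would get 0.
- Z: R compares 7, 2 and picks T; Player 2 would get 11.
Player 2's induced payoffs are 8, 9, 0, 11, so Player 2 commits to Z. Subgame-perfect outcome: (T, Z) with payoffs (7, 11).
Now find the simultaneous Nash equilibrium.
R's best replies: W→B; X→B; Y→B; Z→T.
Player 2's best replies: T→Y; B→X.
The unique mutual best reply is (B, X), giving (4, 9).
Player 2's commitment gain: 11 − 9 = 2.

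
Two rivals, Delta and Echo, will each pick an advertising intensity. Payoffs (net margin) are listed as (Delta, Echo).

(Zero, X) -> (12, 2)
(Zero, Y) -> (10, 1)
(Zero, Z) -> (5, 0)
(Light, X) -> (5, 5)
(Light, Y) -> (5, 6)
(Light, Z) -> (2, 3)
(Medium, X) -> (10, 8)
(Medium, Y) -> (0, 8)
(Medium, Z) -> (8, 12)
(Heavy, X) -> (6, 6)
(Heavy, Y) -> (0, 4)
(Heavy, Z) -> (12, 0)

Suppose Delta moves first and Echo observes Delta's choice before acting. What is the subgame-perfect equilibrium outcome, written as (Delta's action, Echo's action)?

(Zero, X)

Echo best-responds to each possible Delta move:
- Zero: BR = X, leader payoff 12.
- Light: BR = Y, leader payoff 5.
- Medium: BR = Z, leader payoff 8.
- Heavy: BR = X, leader payoff 6.
Maximizing over 12, 5, 8, 6, Delta chooses Zero. Subgame-perfect outcome: (Zero, X) with payoffs (12, 2).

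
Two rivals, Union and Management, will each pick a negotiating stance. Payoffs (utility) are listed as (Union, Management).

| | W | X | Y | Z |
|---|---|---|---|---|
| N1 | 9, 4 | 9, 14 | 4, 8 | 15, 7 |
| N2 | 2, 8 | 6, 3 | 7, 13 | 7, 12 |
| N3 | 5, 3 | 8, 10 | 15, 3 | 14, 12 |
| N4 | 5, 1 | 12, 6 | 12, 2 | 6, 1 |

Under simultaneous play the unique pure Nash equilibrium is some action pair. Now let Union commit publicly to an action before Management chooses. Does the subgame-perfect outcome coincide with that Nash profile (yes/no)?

no

Management best-responds to each possible Union move:
- N1: BR = X, leader payoff 9.
- N2: BR = Y, leader payoff 7.
- N3: BR = Z, leader payoff 14.
- N4: BR = X, leader payoff 12.
Maximizing over 9, 7, 14, 12, Union chooses N3. Subgame-perfect outcome: (N3, Z) with payoffs (14, 12).
Under simultaneous play:
Union's best replies: W→N1; X→N4; Y→N3; Z→N1.
Management's best replies: N1→X; N2→Y; N3→Z; N4→X.
The unique mutual best reply is (N4, X), giving (12, 6).
Sequential outcome (N3, Z) differs from the Nash profile (N4, X).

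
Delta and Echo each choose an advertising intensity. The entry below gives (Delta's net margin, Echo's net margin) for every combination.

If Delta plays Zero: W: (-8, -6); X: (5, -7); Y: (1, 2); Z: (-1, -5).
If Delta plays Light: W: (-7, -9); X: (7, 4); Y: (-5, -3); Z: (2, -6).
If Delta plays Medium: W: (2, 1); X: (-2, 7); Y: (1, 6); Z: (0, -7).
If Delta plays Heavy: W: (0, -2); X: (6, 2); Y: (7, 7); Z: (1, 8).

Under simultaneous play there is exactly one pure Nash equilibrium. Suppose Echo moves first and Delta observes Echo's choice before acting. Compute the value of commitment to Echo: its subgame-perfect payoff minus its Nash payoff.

Backward induction with Echo moving first.
- W: Delta compares -8, -7, 2, 0 and picks Medium; Echo would get 1.
- X: Delta compares 5, 7, -2, 6 and picks Light; Echo would get 4.
- Y: Delta compares 1, -5, 1, 7 and picks Heavy; Echo would get 7.
- Z: Delta compares -1, 2, 0, 1 and picks Light; Echo would get -6.
Among 1, 4, 7, -6, the best is 7 at Y. Subgame-perfect outcome: (Heavy, Y) with payoffs (7, 7).
Now find the simultaneous Nash equilibrium.
Delta's best replies: W→Medium; X→Light; Y→Heavy; Z→Light.
Echo's best replies: Zero→Y; Light→X; Medium→X; Heavy→Z.
Only (Light, X) has each player best-responding; Nash payoffs (7, 4).
Echo's commitment gain: 7 − 4 = 3.

3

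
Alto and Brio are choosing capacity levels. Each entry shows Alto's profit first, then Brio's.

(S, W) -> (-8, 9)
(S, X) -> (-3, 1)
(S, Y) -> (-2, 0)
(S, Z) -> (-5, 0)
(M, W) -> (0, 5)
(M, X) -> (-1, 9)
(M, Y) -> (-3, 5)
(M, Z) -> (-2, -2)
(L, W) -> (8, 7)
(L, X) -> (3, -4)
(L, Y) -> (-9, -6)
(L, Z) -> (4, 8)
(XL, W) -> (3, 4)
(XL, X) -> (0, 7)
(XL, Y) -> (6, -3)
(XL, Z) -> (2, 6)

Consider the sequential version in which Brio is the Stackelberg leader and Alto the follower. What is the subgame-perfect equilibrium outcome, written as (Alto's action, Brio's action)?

(L, Z)

Solve by backward induction (Brio leads).
- W: BR = L, leader payoff 7.
- X: BR = L, leader payoff -4.
- Y: BR = XL, leader payoff -3.
- Z: BR = L, leader payoff 8.
Brio's induced payoffs are 7, -4, -3, 8, so Brio commits to Z. Subgame-perfect outcome: (L, Z) with payoffs (4, 8).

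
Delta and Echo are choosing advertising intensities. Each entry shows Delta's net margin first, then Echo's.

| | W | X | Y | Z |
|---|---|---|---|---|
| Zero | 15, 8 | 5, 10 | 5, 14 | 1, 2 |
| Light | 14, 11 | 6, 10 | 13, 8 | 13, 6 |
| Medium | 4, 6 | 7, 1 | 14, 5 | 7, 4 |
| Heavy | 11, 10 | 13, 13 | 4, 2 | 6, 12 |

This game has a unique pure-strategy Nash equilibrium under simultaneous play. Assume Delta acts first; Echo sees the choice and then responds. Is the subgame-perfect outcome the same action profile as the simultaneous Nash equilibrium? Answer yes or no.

Solve by backward induction (Delta leads).
- Zero: Echo compares 8, 10, 14, 2 and picks Y; Delta would get 5.
- Light: Echo compares 11, 10, 8, 6 and picks W; Delta would get 14.
- Medium: Echo compares 6, 1, 5, 4 and picks W; Delta would get 4.
- Heavy: Echo compares 10, 13, 2, 12 and picks X; Delta would get 13.
Maximizing over 5, 14, 4, 13, Delta chooses Light. Subgame-perfect outcome: (Light, W) with payoffs (14, 11).
For the simultaneous game, intersect best replies.
Delta's best replies: W→Zero; X→Heavy; Y→Medium; Z→Light.
Echo's best replies: Zero→Y; Light→W; Medium→W; Heavy→X.
Only (Heavy, X) has each player best-responding; Nash payoffs (13, 13).
Sequential outcome (Light, W) differs from the Nash profile (Heavy, X).

no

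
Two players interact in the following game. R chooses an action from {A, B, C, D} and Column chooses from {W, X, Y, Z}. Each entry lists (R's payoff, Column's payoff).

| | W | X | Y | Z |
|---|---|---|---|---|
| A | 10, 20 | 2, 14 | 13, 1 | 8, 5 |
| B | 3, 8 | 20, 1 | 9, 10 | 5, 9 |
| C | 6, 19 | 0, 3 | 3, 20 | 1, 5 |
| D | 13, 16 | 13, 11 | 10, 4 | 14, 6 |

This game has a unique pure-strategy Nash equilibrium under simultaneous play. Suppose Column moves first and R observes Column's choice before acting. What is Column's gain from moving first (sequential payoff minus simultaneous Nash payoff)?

0

Solve by backward induction (Column leads).
- W: R compares 10, 3, 6, 13 and picks D; Column would get 16.
- X: R compares 2, 20, 0, 13 and picks B; Column would get 1.
- Y: R compares 13, 9, 3, 10 and picks A; Column would get 1.
- Z: R compares 8, 5, 1, 14 and picks D; Column would get 6.
Among 16, 1, 1, 6, the best is 16 at W. Subgame-perfect outcome: (D, W) with payoffs (13, 16).
For the simultaneous game, intersect best replies.
R's best replies: W→D; X→B; Y→A; Z→D.
Column's best replies: A→W; B→Y; C→Y; D→W.
The unique mutual best reply is (D, W), giving (13, 16).
Column's commitment gain: 16 − 16 = 0.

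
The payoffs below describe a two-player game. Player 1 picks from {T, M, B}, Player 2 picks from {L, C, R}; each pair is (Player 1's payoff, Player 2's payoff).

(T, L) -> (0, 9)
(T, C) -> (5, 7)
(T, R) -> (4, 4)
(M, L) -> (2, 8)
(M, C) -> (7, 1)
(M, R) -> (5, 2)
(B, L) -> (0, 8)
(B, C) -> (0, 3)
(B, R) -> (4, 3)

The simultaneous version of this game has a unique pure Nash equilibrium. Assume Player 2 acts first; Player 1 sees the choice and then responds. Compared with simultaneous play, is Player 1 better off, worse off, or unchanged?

unchanged

Solve by backward induction (Player 2 leads).
- L: Player 1 compares 0, 2, 0 and picks M; Player 2 would get 8.
- C: Player 1 compares 5, 7, 0 and picks M; Player 2 would get 1.
- R: Player 1 compares 4, 5, 4 and picks M; Player 2 would get 2.
Among 8, 1, 2, the best is 8 at L. Subgame-perfect outcome: (M, L) with payoffs (2, 8).
Now find the simultaneous Nash equilibrium.
Player 1's best replies: L→M; C→M; R→M.
Player 2's best replies: T→L; M→L; B→L.
The unique mutual best reply is (M, L), giving (2, 8).
Player 1 earns 2 sequentially versus 2 at the Nash outcome: unchanged.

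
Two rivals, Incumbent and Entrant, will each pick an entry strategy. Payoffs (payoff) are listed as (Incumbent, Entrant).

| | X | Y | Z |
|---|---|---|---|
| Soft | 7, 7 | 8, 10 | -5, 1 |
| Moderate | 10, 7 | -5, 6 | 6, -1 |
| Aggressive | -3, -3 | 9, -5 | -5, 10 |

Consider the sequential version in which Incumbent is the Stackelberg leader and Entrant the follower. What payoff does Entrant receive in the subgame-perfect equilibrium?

Solve by backward induction (Incumbent leads).
- Soft: BR = Y, leader payoff 8.
- Moderate: BR = X, leader payoff 10.
- Aggressive: BR = Z, leader payoff -5.
Maximizing over 8, 10, -5, Incumbent chooses Moderate. Subgame-perfect outcome: (Moderate, X) with payoffs (10, 7).

7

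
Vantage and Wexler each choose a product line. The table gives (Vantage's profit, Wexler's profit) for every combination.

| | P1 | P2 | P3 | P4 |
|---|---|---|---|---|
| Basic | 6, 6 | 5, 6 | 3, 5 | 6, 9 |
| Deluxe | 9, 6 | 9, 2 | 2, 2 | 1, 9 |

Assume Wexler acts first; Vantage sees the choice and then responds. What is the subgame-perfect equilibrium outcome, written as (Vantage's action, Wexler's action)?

Solve by backward induction (Wexler leads).
- P1: Vantage compares 6, 9 and picks Deluxe; Wexler would get 6.
- P2: Vantage compares 5, 9 and picks Deluxe; Wexler would get 2.
- P3: Vantage compares 3, 2 and picks Basic; Wexler would get 5.
- P4: Vantage compares 6, 1 and picks Basic; Wexler would get 9.
Wexler's induced payoffs are 6, 2, 5, 9, so Wexler commits to P4. Subgame-perfect outcome: (Basic, P4) with payoffs (6, 9).

(Basic, P4)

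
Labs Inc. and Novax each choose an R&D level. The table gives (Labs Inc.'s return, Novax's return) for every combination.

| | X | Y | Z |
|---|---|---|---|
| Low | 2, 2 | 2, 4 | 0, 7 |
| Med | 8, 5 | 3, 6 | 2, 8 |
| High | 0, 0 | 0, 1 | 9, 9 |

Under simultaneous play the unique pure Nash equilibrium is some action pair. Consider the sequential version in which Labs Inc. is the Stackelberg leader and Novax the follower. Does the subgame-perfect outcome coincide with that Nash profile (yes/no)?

yes

Solve by backward induction (Labs Inc. leads).
- Low → Novax plays Z (best of 2, 4, 7); Labs Inc. gets 0.
- Med → Novax plays Z (best of 5, 6, 8); Labs Inc. gets 2.
- High → Novax plays Z (best of 0, 1, 9); Labs Inc. gets 9.
Maximizing over 0, 2, 9, Labs Inc. chooses High. Subgame-perfect outcome: (High, Z) with payoffs (9, 9).
For the simultaneous game, intersect best replies.
Labs Inc.'s best replies: X→Med; Y→Med; Z→High.
Novax's best replies: Low→Z; Med→Z; High→Z.
Only (High, Z) has each player best-responding; Nash payoffs (9, 9).
Sequential outcome (High, Z) coincides with the Nash profile (High, Z).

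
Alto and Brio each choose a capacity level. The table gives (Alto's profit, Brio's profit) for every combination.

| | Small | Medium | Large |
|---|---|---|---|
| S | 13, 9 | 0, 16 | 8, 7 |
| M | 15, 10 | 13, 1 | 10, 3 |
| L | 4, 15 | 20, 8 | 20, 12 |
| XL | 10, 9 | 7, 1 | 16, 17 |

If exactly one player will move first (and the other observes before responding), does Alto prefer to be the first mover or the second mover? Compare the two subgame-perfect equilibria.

If Alto leads: Brio's best replies are S→Medium, M→Small, L→Small, XL→Large; Alto's induced payoffs 0, 15, 4, 16; outcome (XL, Large), payoffs (16, 17).
If Brio leads: Alto's best replies are Small→M, Medium→L, Large→L; Brio's induced payoffs 10, 8, 12; outcome (L, Large), payoffs (20, 12).
Alto gets 16 moving first and 20 moving second, so Alto prefers to move second.

second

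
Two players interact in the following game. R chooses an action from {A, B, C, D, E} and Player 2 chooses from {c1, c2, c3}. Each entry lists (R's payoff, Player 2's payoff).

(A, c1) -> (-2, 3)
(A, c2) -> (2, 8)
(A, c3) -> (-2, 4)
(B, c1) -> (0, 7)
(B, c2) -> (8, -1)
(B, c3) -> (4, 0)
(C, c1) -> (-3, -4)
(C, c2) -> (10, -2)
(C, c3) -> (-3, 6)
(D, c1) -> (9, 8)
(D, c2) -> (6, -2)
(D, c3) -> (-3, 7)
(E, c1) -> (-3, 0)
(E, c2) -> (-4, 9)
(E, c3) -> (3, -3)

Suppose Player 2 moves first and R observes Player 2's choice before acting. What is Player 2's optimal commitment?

Work backward from R's decision.
- c1 → R plays D (best of -2, 0, -3, 9, -3); Player 2 gets 8.
- c2 → R plays C (best of 2, 8, 10, 6, -4); Player 2 gets -2.
- c3 → R plays B (best of -2, 4, -3, -3, 3); Player 2 gets 0.
Among 8, -2, 0, the best is 8 at c1. Subgame-perfect outcome: (D, c1) with payoffs (9, 8).

c1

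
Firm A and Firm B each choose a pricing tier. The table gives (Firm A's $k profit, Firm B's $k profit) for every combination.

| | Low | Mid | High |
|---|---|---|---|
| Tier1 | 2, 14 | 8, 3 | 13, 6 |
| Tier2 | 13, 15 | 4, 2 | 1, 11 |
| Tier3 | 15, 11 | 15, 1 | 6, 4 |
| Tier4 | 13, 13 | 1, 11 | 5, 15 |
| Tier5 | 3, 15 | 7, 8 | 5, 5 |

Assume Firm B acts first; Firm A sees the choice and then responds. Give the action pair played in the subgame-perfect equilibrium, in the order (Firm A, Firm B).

(Tier3, Low)

Work backward from Firm A's decision.
- Low: BR = Tier3, leader payoff 11.
- Mid: BR = Tier3, leader payoff 1.
- High: BR = Tier1, leader payoff 6.
Maximizing over 11, 1, 6, Firm B chooses Low. Subgame-perfect outcome: (Tier3, Low) with payoffs (15, 11).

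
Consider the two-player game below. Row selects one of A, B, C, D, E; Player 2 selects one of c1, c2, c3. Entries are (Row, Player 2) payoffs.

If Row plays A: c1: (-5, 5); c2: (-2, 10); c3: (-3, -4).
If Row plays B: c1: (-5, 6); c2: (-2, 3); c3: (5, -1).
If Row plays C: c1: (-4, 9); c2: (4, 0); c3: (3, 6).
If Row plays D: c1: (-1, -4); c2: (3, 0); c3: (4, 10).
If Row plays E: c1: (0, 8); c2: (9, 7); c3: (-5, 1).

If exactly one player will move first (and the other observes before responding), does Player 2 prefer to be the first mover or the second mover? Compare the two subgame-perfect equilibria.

second

If Row leads: Player 2's best replies are A→c2, B→c1, C→c1, D→c3, E→c1; Row's induced payoffs -2, -5, -4, 4, 0; outcome (D, c3), payoffs (4, 10).
If Player 2 leads: Row's best replies are c1→E, c2→E, c3→B; Player 2's induced payoffs 8, 7, -1; outcome (E, c1), payoffs (0, 8).
Player 2 gets 8 moving first and 10 moving second, so Player 2 prefers to move second.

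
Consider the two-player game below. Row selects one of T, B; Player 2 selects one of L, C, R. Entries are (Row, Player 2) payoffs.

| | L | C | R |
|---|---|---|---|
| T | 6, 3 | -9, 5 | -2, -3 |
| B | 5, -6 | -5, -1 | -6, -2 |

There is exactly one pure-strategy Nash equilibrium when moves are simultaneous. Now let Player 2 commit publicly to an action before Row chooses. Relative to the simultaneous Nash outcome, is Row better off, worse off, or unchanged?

better off

Work backward from Row's decision.
- L → Row plays T (best of 6, 5); Player 2 gets 3.
- C → Row plays B (best of -9, -5); Player 2 gets -1.
- R → Row plays T (best of -2, -6); Player 2 gets -3.
Player 2's induced payoffs are 3, -1, -3, so Player 2 commits to L. Subgame-perfect outcome: (T, L) with payoffs (6, 3).
Under simultaneous play:
Row's best replies: L→T; C→B; R→T.
Player 2's best replies: T→C; B→C.
The unique mutual best reply is (B, C), giving (-5, -1).
Row earns 6 sequentially versus -5 at the Nash outcome: better off.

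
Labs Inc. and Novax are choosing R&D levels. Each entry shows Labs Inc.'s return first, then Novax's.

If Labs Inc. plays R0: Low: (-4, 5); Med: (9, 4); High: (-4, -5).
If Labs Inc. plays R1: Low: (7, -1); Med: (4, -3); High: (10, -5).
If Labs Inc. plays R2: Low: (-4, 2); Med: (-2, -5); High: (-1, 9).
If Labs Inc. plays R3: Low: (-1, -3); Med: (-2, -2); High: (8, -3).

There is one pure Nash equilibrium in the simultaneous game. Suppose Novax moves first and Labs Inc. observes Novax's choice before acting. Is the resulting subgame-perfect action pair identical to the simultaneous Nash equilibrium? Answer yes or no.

no

Backward induction with Novax moving first.
- Low: BR = R1, leader payoff -1.
- Med: BR = R0, leader payoff 4.
- High: BR = R1, leader payoff -5.
Maximizing over -1, 4, -5, Novax chooses Med. Subgame-perfect outcome: (R0, Med) with payoffs (9, 4).
Under simultaneous play:
Labs Inc.'s best replies: Low→R1; Med→R0; High→R1.
Novax's best replies: R0→Low; R1→Low; R2→High; R3→Med.
The unique mutual best reply is (R1, Low), giving (7, -1).
Sequential outcome (R0, Med) differs from the Nash profile (R1, Low).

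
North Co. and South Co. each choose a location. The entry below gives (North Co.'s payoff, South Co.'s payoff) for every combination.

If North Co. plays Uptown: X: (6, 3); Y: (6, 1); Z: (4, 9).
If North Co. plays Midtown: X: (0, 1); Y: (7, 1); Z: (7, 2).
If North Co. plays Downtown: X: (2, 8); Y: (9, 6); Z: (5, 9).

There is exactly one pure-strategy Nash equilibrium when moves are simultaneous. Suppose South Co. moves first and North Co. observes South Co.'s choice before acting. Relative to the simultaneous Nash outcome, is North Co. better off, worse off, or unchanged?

North Co. best-responds to each possible South Co. move:
- X → North Co. plays Uptown (best of 6, 0, 2); South Co. gets 3.
- Y → North Co. plays Downtown (best of 6, 7, 9); South Co. gets 6.
- Z → North Co. plays Midtown (best of 4, 7, 5); South Co. gets 2.
South Co.'s induced payoffs are 3, 6, 2, so South Co. commits to Y. Subgame-perfect outcome: (Downtown, Y) with payoffs (9, 6).
For the simultaneous game, intersect best replies.
North Co.'s best replies: X→Uptown; Y→Downtown; Z→Midtown.
South Co.'s best replies: Uptown→Z; Midtown→Z; Downtown→Z.
The unique mutual best reply is (Midtown, Z), giving (7, 2).
North Co. earns 9 sequentially versus 7 at the Nash outcome: better off.

better off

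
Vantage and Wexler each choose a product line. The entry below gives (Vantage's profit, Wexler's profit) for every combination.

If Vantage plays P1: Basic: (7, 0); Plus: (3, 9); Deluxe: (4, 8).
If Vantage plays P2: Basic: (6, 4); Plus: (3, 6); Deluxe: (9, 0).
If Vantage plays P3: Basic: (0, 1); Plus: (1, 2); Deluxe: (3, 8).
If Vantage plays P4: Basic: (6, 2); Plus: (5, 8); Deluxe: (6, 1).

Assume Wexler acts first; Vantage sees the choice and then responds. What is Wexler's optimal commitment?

Solve by backward induction (Wexler leads).
- Basic: BR = P1, leader payoff 0.
- Plus: BR = P4, leader payoff 8.
- Deluxe: BR = P2, leader payoff 0.
Among 0, 8, 0, the best is 8 at Plus. Subgame-perfect outcome: (P4, Plus) with payoffs (5, 8).

Plus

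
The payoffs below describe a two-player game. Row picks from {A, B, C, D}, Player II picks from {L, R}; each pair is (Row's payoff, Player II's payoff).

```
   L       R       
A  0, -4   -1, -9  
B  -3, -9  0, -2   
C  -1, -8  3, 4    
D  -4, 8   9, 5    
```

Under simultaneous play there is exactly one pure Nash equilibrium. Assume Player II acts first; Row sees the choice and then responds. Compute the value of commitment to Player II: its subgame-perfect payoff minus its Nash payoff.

9

Work backward from Row's decision.
- L: Row compares 0, -3, -1, -4 and picks A; Player II would get -4.
- R: Row compares -1, 0, 3, 9 and picks D; Player II would get 5.
Among -4, 5, the best is 5 at R. Subgame-perfect outcome: (D, R) with payoffs (9, 5).
Now find the simultaneous Nash equilibrium.
Row's best replies: L→A; R→D.
Player II's best replies: A→L; B→R; C→R; D→L.
The unique mutual best reply is (A, L), giving (0, -4).
Player II's commitment gain: 5 − -4 = 9.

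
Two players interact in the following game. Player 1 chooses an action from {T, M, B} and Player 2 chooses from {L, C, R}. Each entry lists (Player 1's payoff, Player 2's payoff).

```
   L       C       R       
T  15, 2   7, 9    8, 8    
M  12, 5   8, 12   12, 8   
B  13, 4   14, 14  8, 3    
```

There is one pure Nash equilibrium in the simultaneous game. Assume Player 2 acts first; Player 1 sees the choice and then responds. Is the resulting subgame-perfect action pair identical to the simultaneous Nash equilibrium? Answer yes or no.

yes

Work backward from Player 1's decision.
- L: Player 1 compares 15, 12, 13 and picks T; Player 2 would get 2.
- C: Player 1 compares 7, 8, 14 and picks B; Player 2 would get 14.
- R: Player 1 compares 8, 12, 8 and picks M; Player 2 would get 8.
Maximizing over 2, 14, 8, Player 2 chooses C. Subgame-perfect outcome: (B, C) with payoffs (14, 14).
Now find the simultaneous Nash equilibrium.
Player 1's best replies: L→T; C→B; R→M.
Player 2's best replies: T→C; M→C; B→C.
The unique mutual best reply is (B, C), giving (14, 14).
Sequential outcome (B, C) coincides with the Nash profile (B, C).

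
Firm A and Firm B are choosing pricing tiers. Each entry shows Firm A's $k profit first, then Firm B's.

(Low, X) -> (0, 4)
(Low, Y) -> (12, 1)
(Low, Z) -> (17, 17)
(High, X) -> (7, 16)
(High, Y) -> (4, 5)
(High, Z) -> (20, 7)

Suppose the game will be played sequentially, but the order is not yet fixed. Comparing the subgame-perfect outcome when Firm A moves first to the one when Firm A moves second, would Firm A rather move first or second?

first

If Firm A leads: Firm B's best replies are Low→Z, High→X; Firm A's induced payoffs 17, 7; outcome (Low, Z), payoffs (17, 17).
If Firm B leads: Firm A's best replies are X→High, Y→Low, Z→High; Firm B's induced payoffs 16, 1, 7; outcome (High, X), payoffs (7, 16).
Firm A gets 17 moving first and 7 moving second, so Firm A prefers to move first.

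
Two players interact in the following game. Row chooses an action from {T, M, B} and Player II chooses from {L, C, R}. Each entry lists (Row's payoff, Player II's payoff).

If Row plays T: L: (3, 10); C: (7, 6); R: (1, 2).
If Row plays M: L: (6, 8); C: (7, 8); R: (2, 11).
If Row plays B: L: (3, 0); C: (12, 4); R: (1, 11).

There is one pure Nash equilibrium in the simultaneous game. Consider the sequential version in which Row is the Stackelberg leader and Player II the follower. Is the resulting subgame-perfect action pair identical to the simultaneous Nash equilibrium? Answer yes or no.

no

Work backward from Player II's decision.
- T: Player II compares 10, 6, 2 and picks L; Row would get 3.
- M: Player II compares 8, 8, 11 and picks R; Row would get 2.
- B: Player II compares 0, 4, 11 and picks R; Row would get 1.
Row's induced payoffs are 3, 2, 1, so Row commits to T. Subgame-perfect outcome: (T, L) with payoffs (3, 10).
Under simultaneous play:
Row's best replies: L→M; C→B; R→M.
Player II's best replies: T→L; M→R; B→R.
Only (M, R) has each player best-responding; Nash payoffs (2, 11).
Sequential outcome (T, L) differs from the Nash profile (M, R).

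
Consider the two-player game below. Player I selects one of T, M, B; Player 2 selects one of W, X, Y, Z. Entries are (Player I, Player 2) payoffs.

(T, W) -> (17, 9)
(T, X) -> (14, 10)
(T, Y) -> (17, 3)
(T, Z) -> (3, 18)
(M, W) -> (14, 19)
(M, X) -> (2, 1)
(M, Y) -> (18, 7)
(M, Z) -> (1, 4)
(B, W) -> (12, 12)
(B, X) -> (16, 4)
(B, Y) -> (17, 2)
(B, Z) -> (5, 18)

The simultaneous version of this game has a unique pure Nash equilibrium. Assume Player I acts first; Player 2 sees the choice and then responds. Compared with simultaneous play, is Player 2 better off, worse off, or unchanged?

Work backward from Player 2's decision.
- T: BR = Z, leader payoff 3.
- M: BR = W, leader payoff 14.
- B: BR = Z, leader payoff 5.
Player I's induced payoffs are 3, 14, 5, so Player I commits to M. Subgame-perfect outcome: (M, W) with payoffs (14, 19).
Now find the simultaneous Nash equilibrium.
Player I's best replies: W→T; X→B; Y→M; Z→B.
Player 2's best replies: T→Z; M→W; B→Z.
Only (B, Z) has each player best-responding; Nash payoffs (5, 18).
Player 2 earns 19 sequentially versus 18 at the Nash outcome: better off.

better off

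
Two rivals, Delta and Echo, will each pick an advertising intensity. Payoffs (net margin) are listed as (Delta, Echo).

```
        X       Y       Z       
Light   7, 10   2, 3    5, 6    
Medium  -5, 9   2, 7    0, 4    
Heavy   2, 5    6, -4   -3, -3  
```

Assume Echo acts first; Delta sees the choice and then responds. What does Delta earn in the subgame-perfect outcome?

7

Work backward from Delta's decision.
- X: Delta compares 7, -5, 2 and picks Light; Echo would get 10.
- Y: Delta compares 2, 2, 6 and picks Heavy; Echo would get -4.
- Z: Delta compares 5, 0, -3 and picks Light; Echo would get 6.
Echo's induced payoffs are 10, -4, 6, so Echo commits to X. Subgame-perfect outcome: (Light, X) with payoffs (7, 10).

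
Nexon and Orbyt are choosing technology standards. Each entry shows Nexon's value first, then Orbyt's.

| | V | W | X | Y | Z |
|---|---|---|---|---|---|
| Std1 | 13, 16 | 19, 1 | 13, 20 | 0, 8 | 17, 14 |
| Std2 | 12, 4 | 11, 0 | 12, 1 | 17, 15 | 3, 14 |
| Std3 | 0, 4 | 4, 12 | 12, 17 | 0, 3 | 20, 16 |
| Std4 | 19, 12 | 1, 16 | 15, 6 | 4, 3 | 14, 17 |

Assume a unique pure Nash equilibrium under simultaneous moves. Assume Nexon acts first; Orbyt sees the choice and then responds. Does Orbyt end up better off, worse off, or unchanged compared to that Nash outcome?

unchanged

Orbyt best-responds to each possible Nexon move:
- Std1: Orbyt compares 16, 1, 20, 8, 14 and picks X; Nexon would get 13.
- Std2: Orbyt compares 4, 0, 1, 15, 14 and picks Y; Nexon would get 17.
- Std3: Orbyt compares 4, 12, 17, 3, 16 and picks X; Nexon would get 12.
- Std4: Orbyt compares 12, 16, 6, 3, 17 and picks Z; Nexon would get 14.
Among 13, 17, 12, 14, the best is 17 at Std2. Subgame-perfect outcome: (Std2, Y) with payoffs (17, 15).
For the simultaneous game, intersect best replies.
Nexon's best replies: V→Std4; W→Std1; X→Std4; Y→Std2; Z→Std3.
Orbyt's best replies: Std1→X; Std2→Y; Std3→X; Std4→Z.
The unique mutual best reply is (Std2, Y), giving (17, 15).
Orbyt earns 15 sequentially versus 15 at the Nash outcome: unchanged.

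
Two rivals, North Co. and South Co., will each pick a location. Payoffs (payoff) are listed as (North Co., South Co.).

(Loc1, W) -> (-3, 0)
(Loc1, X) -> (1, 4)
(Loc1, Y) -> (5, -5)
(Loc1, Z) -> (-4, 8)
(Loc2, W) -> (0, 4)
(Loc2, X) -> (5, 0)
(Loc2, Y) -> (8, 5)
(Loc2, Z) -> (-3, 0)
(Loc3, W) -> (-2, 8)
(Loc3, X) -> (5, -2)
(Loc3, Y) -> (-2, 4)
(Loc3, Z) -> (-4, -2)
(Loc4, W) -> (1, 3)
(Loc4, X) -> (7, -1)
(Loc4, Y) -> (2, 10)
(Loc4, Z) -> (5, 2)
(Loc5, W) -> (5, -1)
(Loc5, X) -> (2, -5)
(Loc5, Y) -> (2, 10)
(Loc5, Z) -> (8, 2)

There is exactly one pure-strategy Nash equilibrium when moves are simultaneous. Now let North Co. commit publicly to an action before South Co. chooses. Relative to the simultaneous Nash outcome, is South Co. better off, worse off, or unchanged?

unchanged

Backward induction with North Co. moving first.
- Loc1: BR = Z, leader payoff -4.
- Loc2: BR = Y, leader payoff 8.
- Loc3: BR = W, leader payoff -2.
- Loc4: BR = Y, leader payoff 2.
- Loc5: BR = Y, leader payoff 2.
North Co.'s induced payoffs are -4, 8, -2, 2, 2, so North Co. commits to Loc2. Subgame-perfect outcome: (Loc2, Y) with payoffs (8, 5).
Under simultaneous play:
North Co.'s best replies: W→Loc5; X→Loc4; Y→Loc2; Z→Loc5.
South Co.'s best replies: Loc1→Z; Loc2→Y; Loc3→W; Loc4→Y; Loc5→Y.
The unique mutual best reply is (Loc2, Y), giving (8, 5).
South Co. earns 5 sequentially versus 5 at the Nash outcome: unchanged.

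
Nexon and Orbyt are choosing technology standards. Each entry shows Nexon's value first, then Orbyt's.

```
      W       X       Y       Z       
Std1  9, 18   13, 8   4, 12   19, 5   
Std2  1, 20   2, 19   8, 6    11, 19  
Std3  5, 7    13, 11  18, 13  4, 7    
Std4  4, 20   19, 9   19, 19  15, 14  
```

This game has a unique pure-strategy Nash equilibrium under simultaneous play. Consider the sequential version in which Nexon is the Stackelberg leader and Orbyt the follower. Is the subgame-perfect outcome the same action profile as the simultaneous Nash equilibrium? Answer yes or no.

Solve by backward induction (Nexon leads).
- Std1: BR = W, leader payoff 9.
- Std2: BR = W, leader payoff 1.
- Std3: BR = Y, leader payoff 18.
- Std4: BR = W, leader payoff 4.
Nexon's induced payoffs are 9, 1, 18, 4, so Nexon commits to Std3. Subgame-perfect outcome: (Std3, Y) with payoffs (18, 13).
Under simultaneous play:
Nexon's best replies: W→Std1; X→Std4; Y→Std4; Z→Std1.
Orbyt's best replies: Std1→W; Std2→W; Std3→Y; Std4→W.
Only (Std1, W) has each player best-responding; Nash payoffs (9, 18).
Sequential outcome (Std3, Y) differs from the Nash profile (Std1, W).

no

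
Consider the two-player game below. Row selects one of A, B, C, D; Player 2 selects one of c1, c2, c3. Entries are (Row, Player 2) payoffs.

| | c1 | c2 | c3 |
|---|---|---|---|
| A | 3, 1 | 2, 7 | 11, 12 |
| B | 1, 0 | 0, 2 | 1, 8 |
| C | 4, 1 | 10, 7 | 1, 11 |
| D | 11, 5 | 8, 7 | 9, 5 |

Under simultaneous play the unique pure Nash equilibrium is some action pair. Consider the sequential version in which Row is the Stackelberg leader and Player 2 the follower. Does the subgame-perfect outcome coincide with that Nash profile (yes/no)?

yes

Work backward from Player 2's decision.
- A: BR = c3, leader payoff 11.
- B: BR = c3, leader payoff 1.
- C: BR = c3, leader payoff 1.
- D: BR = c2, leader payoff 8.
Among 11, 1, 1, 8, the best is 11 at A. Subgame-perfect outcome: (A, c3) with payoffs (11, 12).
Now find the simultaneous Nash equilibrium.
Row's best replies: c1→D; c2→C; c3→A.
Player 2's best replies: A→c3; B→c3; C→c3; D→c2.
Only (A, c3) has each player best-responding; Nash payoffs (11, 12).
Sequential outcome (A, c3) coincides with the Nash profile (A, c3).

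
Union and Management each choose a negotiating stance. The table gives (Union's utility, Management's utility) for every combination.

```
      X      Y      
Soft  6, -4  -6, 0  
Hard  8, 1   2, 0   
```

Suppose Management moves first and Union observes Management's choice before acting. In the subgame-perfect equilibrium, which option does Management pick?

X

Work backward from Union's decision.
- X: Union compares 6, 8 and picks Hard; Management would get 1.
- Y: Union compares -6, 2 and picks Hard; Management would get 0.
Maximizing over 1, 0, Management chooses X. Subgame-perfect outcome: (Hard, X) with payoffs (8, 1).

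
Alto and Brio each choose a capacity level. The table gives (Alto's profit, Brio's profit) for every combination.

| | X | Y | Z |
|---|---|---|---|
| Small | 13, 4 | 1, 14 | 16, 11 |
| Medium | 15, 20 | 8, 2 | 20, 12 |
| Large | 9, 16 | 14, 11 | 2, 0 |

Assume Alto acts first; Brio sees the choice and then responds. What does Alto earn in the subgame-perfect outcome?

Backward induction with Alto moving first.
- Small: Brio compares 4, 14, 11 and picks Y; Alto would get 1.
- Medium: Brio compares 20, 2, 12 and picks X; Alto would get 15.
- Large: Brio compares 16, 11, 0 and picks X; Alto would get 9.
Alto's induced payoffs are 1, 15, 9, so Alto commits to Medium. Subgame-perfect outcome: (Medium, X) with payoffs (15, 20).

15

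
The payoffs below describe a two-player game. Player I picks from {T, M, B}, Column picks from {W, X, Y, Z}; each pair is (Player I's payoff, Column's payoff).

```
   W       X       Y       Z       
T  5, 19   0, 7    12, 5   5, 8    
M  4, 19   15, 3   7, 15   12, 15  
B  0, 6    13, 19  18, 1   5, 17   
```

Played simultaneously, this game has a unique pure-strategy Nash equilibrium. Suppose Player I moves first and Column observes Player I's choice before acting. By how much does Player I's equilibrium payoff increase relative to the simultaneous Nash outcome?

8

Backward induction with Player I moving first.
- T: BR = W, leader payoff 5.
- M: BR = W, leader payoff 4.
- B: BR = X, leader payoff 13.
Maximizing over 5, 4, 13, Player I chooses B. Subgame-perfect outcome: (B, X) with payoffs (13, 19).
For the simultaneous game, intersect best replies.
Player I's best replies: W→T; X→M; Y→B; Z→M.
Column's best replies: T→W; M→W; B→X.
Only (T, W) has each player best-responding; Nash payoffs (5, 19).
Player I's commitment gain: 13 − 5 = 8.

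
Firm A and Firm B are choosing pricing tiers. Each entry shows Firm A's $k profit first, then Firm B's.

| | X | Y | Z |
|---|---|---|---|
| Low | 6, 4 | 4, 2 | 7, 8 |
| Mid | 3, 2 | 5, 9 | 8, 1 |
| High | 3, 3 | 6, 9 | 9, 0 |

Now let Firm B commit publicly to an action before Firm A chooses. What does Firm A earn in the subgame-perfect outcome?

6

Firm A best-responds to each possible Firm B move:
- X: Firm A compares 6, 3, 3 and picks Low; Firm B would get 4.
- Y: Firm A compares 4, 5, 6 and picks High; Firm B would get 9.
- Z: Firm A compares 7, 8, 9 and picks High; Firm B would get 0.
Maximizing over 4, 9, 0, Firm B chooses Y. Subgame-perfect outcome: (High, Y) with payoffs (6, 9).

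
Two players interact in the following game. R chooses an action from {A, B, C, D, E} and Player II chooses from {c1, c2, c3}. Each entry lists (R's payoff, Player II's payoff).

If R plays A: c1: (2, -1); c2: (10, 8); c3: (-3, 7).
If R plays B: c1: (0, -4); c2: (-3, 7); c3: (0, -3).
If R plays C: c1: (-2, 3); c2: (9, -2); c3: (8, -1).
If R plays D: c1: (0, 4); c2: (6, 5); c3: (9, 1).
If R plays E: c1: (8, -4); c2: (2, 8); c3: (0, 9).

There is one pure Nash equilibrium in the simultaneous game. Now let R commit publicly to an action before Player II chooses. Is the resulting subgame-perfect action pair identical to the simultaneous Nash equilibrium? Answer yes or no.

Solve by backward induction (R leads).
- A → Player II plays c2 (best of -1, 8, 7); R gets 10.
- B → Player II plays c2 (best of -4, 7, -3); R gets -3.
- C → Player II plays c1 (best of 3, -2, -1); R gets -2.
- D → Player II plays c2 (best of 4, 5, 1); R gets 6.
- E → Player II plays c3 (best of -4, 8, 9); R gets 0.
Among 10, -3, -2, 6, 0, the best is 10 at A. Subgame-perfect outcome: (A, c2) with payoffs (10, 8).
For the simultaneous game, intersect best replies.
R's best replies: c1→E; c2→A; c3→D.
Player II's best replies: A→c2; B→c2; C→c1; D→c2; E→c3.
The unique mutual best reply is (A, c2), giving (10, 8).
Sequential outcome (A, c2) coincides with the Nash profile (A, c2).

yes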